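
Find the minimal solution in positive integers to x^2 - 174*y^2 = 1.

First expand sqrt(174) as a continued fraction. With x_i = (sqrt(174) + m_i)/d_i and (m_0, d_0) = (0, 1): a_0 = floor(sqrt(174)) = 13, since 13^2 = 169 <= 174 < 196 = 14^2.
Iterate m_{i+1} = d_i*a_i - m_i, d_{i+1} = (174 - m_{i+1}^2)/d_i, a_{i+1} = floor((a_0 + m_{i+1})/d_{i+1}):
  m_1 = 1*13 - 0 = 13, d_1 = (174 - 13^2)/1 = 5/1 = 5, a_1 = floor((13 + 13)/5) = 5.
  m_2 = 5*5 - 13 = 12, d_2 = (174 - 12^2)/5 = 30/5 = 6, a_2 = floor((13 + 12)/6) = 4.
  m_3 = 6*4 - 12 = 12, d_3 = (174 - 12^2)/6 = 30/6 = 5, a_3 = floor((13 + 12)/5) = 5.
  m_4 = 5*5 - 12 = 13, d_4 = (174 - 13^2)/5 = 5/5 = 1, a_4 = floor((13 + 13)/1) = 26.
  m_5 = 1*26 - 13 = 13, d_5 = (174 - 13^2)/1 = 5/1 = 5: (m_5, d_5) = (m_1, d_1) = (13, 5), so from here the quotients repeat a_1, ..., a_4; the period length is 4.
So sqrt(174) = [13; (5, 4, 5, 26)] with period length k = 4.
k is even, so the fundamental solution of x^2 - 174y^2 = 1 is (p_{k-1}, q_{k-1}) = (p_3, q_3); compute convergents through index 3.
Convergents (p_i = a_i*p_{i-1} + p_{i-2}, q_i = a_i*q_{i-1} + q_{i-2} with p_{-2}=0, p_{-1}=1, q_{-2}=1, q_{-1}=0):
  i=0: a_0=13, p_0 = 13*1 + 0 = 13, q_0 = 13*0 + 1 = 1.
  i=1: a_1=5, p_1 = 5*13 + 1 = 66, q_1 = 5*1 + 0 = 5.
  i=2: a_2=4, p_2 = 4*66 + 13 = 277, q_2 = 4*5 + 1 = 21.
  i=3: a_3=5, p_3 = 5*277 + 66 = 1451, q_3 = 5*21 + 5 = 110.
Check: 1451^2 - 174*110^2 = 2105401 - 2105400 = 1, so (x, y) = (1451, 110) solves the equation, and by the theorem it is the least positive solution.

(x, y) = (1451, 110)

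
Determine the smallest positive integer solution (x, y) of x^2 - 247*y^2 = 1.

First expand sqrt(247) as a continued fraction. With x_i = (sqrt(247) + m_i)/d_i and (m_0, d_0) = (0, 1): a_0 = floor(sqrt(247)) = 15, since 15^2 = 225 <= 247 < 256 = 16^2.
Iterate m_{i+1} = d_i*a_i - m_i, d_{i+1} = (247 - m_{i+1}^2)/d_i, a_{i+1} = floor((a_0 + m_{i+1})/d_{i+1}):
  m_1 = 1*15 - 0 = 15, d_1 = (247 - 15^2)/1 = 22/1 = 22, a_1 = floor((15 + 15)/22) = 1.
  m_2 = 22*1 - 15 = 7, d_2 = (247 - 7^2)/22 = 198/22 = 9, a_2 = floor((15 + 7)/9) = 2.
  m_3 = 9*2 - 7 = 11, d_3 = (247 - 11^2)/9 = 126/9 = 14, a_3 = floor((15 + 11)/14) = 1.
  m_4 = 14*1 - 11 = 3, d_4 = (247 - 3^2)/14 = 238/14 = 17, a_4 = floor((15 + 3)/17) = 1.
  m_5 = 17*1 - 3 = 14, d_5 = (247 - 14^2)/17 = 51/17 = 3, a_5 = floor((15 + 14)/3) = 9.
  m_6 = 3*9 - 14 = 13, d_6 = (247 - 13^2)/3 = 78/3 = 26, a_6 = floor((15 + 13)/26) = 1.
  m_7 = 26*1 - 13 = 13, d_7 = (247 - 13^2)/26 = 78/26 = 3, a_7 = floor((15 + 13)/3) = 9.
  m_8 = 3*9 - 13 = 14, d_8 = (247 - 14^2)/3 = 51/3 = 17, a_8 = floor((15 + 14)/17) = 1.
  m_9 = 17*1 - 14 = 3, d_9 = (247 - 3^2)/17 = 238/17 = 14, a_9 = floor((15 + 3)/14) = 1.
  m_10 = 14*1 - 3 = 11, d_10 = (247 - 11^2)/14 = 126/14 = 9, a_10 = floor((15 + 11)/9) = 2.
  m_11 = 9*2 - 11 = 7, d_11 = (247 - 7^2)/9 = 198/9 = 22, a_11 = floor((15 + 7)/22) = 1.
  m_12 = 22*1 - 7 = 15, d_12 = (247 - 15^2)/22 = 22/22 = 1, a_12 = floor((15 + 15)/1) = 30.
  m_13 = 1*30 - 15 = 15, d_13 = (247 - 15^2)/1 = 22/1 = 22: (m_13, d_13) = (m_1, d_1) = (15, 22), so from here the quotients repeat a_1, ..., a_12; the period length is 12.
So sqrt(247) = [15; (1, 2, 1, 1, 9, 1, 9, 1, 1, 2, 1, 30)] with period length k = 12.
k is even, so the fundamental solution of x^2 - 247y^2 = 1 is (p_{k-1}, q_{k-1}) = (p_11, q_11); compute convergents through index 11.
Convergents (p_i = a_i*p_{i-1} + p_{i-2}, q_i = a_i*q_{i-1} + q_{i-2} with p_{-2}=0, p_{-1}=1, q_{-2}=1, q_{-1}=0):
  i=0: a_0=15, p_0 = 15*1 + 0 = 15, q_0 = 15*0 + 1 = 1.
  i=1: a_1=1, p_1 = 1*15 + 1 = 16, q_1 = 1*1 + 0 = 1.
  i=2: a_2=2, p_2 = 2*16 + 15 = 47, q_2 = 2*1 + 1 = 3.
  i=3: a_3=1, p_3 = 1*47 + 16 = 63, q_3 = 1*3 + 1 = 4.
  i=4: a_4=1, p_4 = 1*63 + 47 = 110, q_4 = 1*4 + 3 = 7.
  i=5: a_5=9, p_5 = 9*110 + 63 = 1053, q_5 = 9*7 + 4 = 67.
  i=6: a_6=1, p_6 = 1*1053 + 110 = 1163, q_6 = 1*67 + 7 = 74.
  i=7: a_7=9, p_7 = 9*1163 + 1053 = 11520, q_7 = 9*74 + 67 = 733.
  i=8: a_8=1, p_8 = 1*11520 + 1163 = 12683, q_8 = 1*733 + 74 = 807.
  i=9: a_9=1, p_9 = 1*12683 + 11520 = 24203, q_9 = 1*807 + 733 = 1540.
  i=10: a_10=2, p_10 = 2*24203 + 12683 = 61089, q_10 = 2*1540 + 807 = 3887.
  i=11: a_11=1, p_11 = 1*61089 + 24203 = 85292, q_11 = 1*3887 + 1540 = 5427.
Check: 85292^2 - 247*5427^2 = 7274725264 - 7274725263 = 1, so (x, y) = (85292, 5427) solves the equation, and by the theorem it is the least positive solution.

(x, y) = (85292, 5427)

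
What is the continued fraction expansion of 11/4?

Run the Euclidean algorithm on 11 and 4; the successive quotients are the partial quotients a_0, a_1, ... (each step inverts the fractional part left over by the previous one):
  11 = 2*4 + 3, so a_0 = 2.
  4 = 1*3 + 1, so a_1 = 1.
  3 = 3*1 + 0, so a_2 = 3.
The remainder reaches 0 after 3 divisions, so the expansion has 3 partial quotients, read off in order.

[2; 1, 3]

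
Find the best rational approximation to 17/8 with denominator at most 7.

15/7

Expand x = 17/8 as a continued fraction with the Euclidean algorithm:
  17 = 2*8 + 1, so a_0 = 2.
  8 = 8*1 + 0, so a_1 = 8.
so x = [2; 8].
Convergents (p_i = a_i*p_{i-1} + p_{i-2}, q_i = a_i*q_{i-1} + q_{i-2} with p_{-2}=0, p_{-1}=1, q_{-2}=1, q_{-1}=0), until the denominator exceeds 7:
  i=0: a_0=2, p_0 = 2*1 + 0 = 2, q_0 = 2*0 + 1 = 1.
  i=1: a_1=8, p_1 = 8*2 + 1 = 17, q_1 = 8*1 + 0 = 8.
q_1 = 8 > 7, so the last convergent with denominator <= 7 is p_0/q_0 = 2/1.
The closest fraction with denominator <= 7 is either p_0/q_0 or the intermediate fraction (k*p_0 + p_{-1})/(k*q_0 + q_{-1}) with the largest k >= 1 whose denominator stays <= 7; these approach x as k grows, and every other convergent or intermediate fraction in range is farther away.
Largest k: floor((7 - q_{-1})/q_0) = floor((7 - 0)/1) = 7 (using the seeds p_{-1} = 1, q_{-1} = 0).
That gives (7*2 + 1)/(7*1 + 0) = 15/7.
Compare the errors: |x - 2/1| = |17*1 - 2*8|/(8*1) = 1/8, and |x - 15/7| = |17*7 - 15*8|/(8*7) = 1/56.
Cross-multiplying, 1*8 = 8 < 56 = 1*56, so 1/56 is smaller: the intermediate fraction 15/7 is closer to x than 2/1.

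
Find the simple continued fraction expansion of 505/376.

[1; 2, 1, 10, 1, 2, 1, 2]

Run the Euclidean algorithm on 505 and 376; the successive quotients are the partial quotients a_0, a_1, ... (each step inverts the fractional part left over by the previous one):
  505 = 1*376 + 129, so a_0 = 1.
  376 = 2*129 + 118, so a_1 = 2.
  129 = 1*118 + 11, so a_2 = 1.
  118 = 10*11 + 8, so a_3 = 10.
  11 = 1*8 + 3, so a_4 = 1.
  8 = 2*3 + 2, so a_5 = 2.
  3 = 1*2 + 1, so a_6 = 1.
  2 = 2*1 + 0, so a_7 = 2.
The remainder reaches 0 after 8 divisions, so the expansion has 8 partial quotients, read off in order.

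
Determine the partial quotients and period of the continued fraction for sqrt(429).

[20; (1, 2, 2, 9, 1, 12, 1, 9, 2, 2, 1, 40)]

Write x_i = (sqrt(429) + m_i)/d_i with (m_0, d_0) = (0, 1). a_0 = floor(sqrt(429)) = 20, since 20^2 = 400 <= 429 < 441 = 21^2.
Iterate m_{i+1} = d_i*a_i - m_i, d_{i+1} = (429 - m_{i+1}^2)/d_i, a_{i+1} = floor((a_0 + m_{i+1})/d_{i+1}):
  m_1 = 1*20 - 0 = 20, d_1 = (429 - 20^2)/1 = 29/1 = 29, a_1 = floor((20 + 20)/29) = 1.
  m_2 = 29*1 - 20 = 9, d_2 = (429 - 9^2)/29 = 348/29 = 12, a_2 = floor((20 + 9)/12) = 2.
  m_3 = 12*2 - 9 = 15, d_3 = (429 - 15^2)/12 = 204/12 = 17, a_3 = floor((20 + 15)/17) = 2.
  m_4 = 17*2 - 15 = 19, d_4 = (429 - 19^2)/17 = 68/17 = 4, a_4 = floor((20 + 19)/4) = 9.
  m_5 = 4*9 - 19 = 17, d_5 = (429 - 17^2)/4 = 140/4 = 35, a_5 = floor((20 + 17)/35) = 1.
  m_6 = 35*1 - 17 = 18, d_6 = (429 - 18^2)/35 = 105/35 = 3, a_6 = floor((20 + 18)/3) = 12.
  m_7 = 3*12 - 18 = 18, d_7 = (429 - 18^2)/3 = 105/3 = 35, a_7 = floor((20 + 18)/35) = 1.
  m_8 = 35*1 - 18 = 17, d_8 = (429 - 17^2)/35 = 140/35 = 4, a_8 = floor((20 + 17)/4) = 9.
  m_9 = 4*9 - 17 = 19, d_9 = (429 - 19^2)/4 = 68/4 = 17, a_9 = floor((20 + 19)/17) = 2.
  m_10 = 17*2 - 19 = 15, d_10 = (429 - 15^2)/17 = 204/17 = 12, a_10 = floor((20 + 15)/12) = 2.
  m_11 = 12*2 - 15 = 9, d_11 = (429 - 9^2)/12 = 348/12 = 29, a_11 = floor((20 + 9)/29) = 1.
  m_12 = 29*1 - 9 = 20, d_12 = (429 - 20^2)/29 = 29/29 = 1, a_12 = floor((20 + 20)/1) = 40.
  m_13 = 1*40 - 20 = 20, d_13 = (429 - 20^2)/1 = 29/1 = 29: (m_13, d_13) = (m_1, d_1) = (20, 29), so from here the quotients repeat a_1, ..., a_12; the period length is 12.
Hence the expansion of sqrt(429) is a_0 = 20 followed by the repeating block 1, 2, 2, 9, 1, 12, 1, 9, 2, 2, 1, 40 (period 12).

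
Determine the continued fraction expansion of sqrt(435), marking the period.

Write x_i = (sqrt(435) + m_i)/d_i with (m_0, d_0) = (0, 1). a_0 = floor(sqrt(435)) = 20, since 20^2 = 400 <= 435 < 441 = 21^2.
Iterate m_{i+1} = d_i*a_i - m_i, d_{i+1} = (435 - m_{i+1}^2)/d_i, a_{i+1} = floor((a_0 + m_{i+1})/d_{i+1}):
  m_1 = 1*20 - 0 = 20, d_1 = (435 - 20^2)/1 = 35/1 = 35, a_1 = floor((20 + 20)/35) = 1.
  m_2 = 35*1 - 20 = 15, d_2 = (435 - 15^2)/35 = 210/35 = 6, a_2 = floor((20 + 15)/6) = 5.
  m_3 = 6*5 - 15 = 15, d_3 = (435 - 15^2)/6 = 210/6 = 35, a_3 = floor((20 + 15)/35) = 1.
  m_4 = 35*1 - 15 = 20, d_4 = (435 - 20^2)/35 = 35/35 = 1, a_4 = floor((20 + 20)/1) = 40.
  m_5 = 1*40 - 20 = 20, d_5 = (435 - 20^2)/1 = 35/1 = 35: (m_5, d_5) = (m_1, d_1) = (20, 35), so from here the quotients repeat a_1, ..., a_4; the period length is 4.
Hence the expansion of sqrt(435) is a_0 = 20 followed by the repeating block 1, 5, 1, 40 (period 4).

[20; (1, 5, 1, 40)]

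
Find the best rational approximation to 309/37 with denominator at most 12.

92/11

Expand x = 309/37 as a continued fraction with the Euclidean algorithm:
  309 = 8*37 + 13, so a_0 = 8.
  37 = 2*13 + 11, so a_1 = 2.
  13 = 1*11 + 2, so a_2 = 1.
  11 = 5*2 + 1, so a_3 = 5.
  2 = 2*1 + 0, so a_4 = 2.
so x = [8; 2, 1, 5, 2].
Convergents (p_i = a_i*p_{i-1} + p_{i-2}, q_i = a_i*q_{i-1} + q_{i-2} with p_{-2}=0, p_{-1}=1, q_{-2}=1, q_{-1}=0), until the denominator exceeds 12:
  i=0: a_0=8, p_0 = 8*1 + 0 = 8, q_0 = 8*0 + 1 = 1.
  i=1: a_1=2, p_1 = 2*8 + 1 = 17, q_1 = 2*1 + 0 = 2.
  i=2: a_2=1, p_2 = 1*17 + 8 = 25, q_2 = 1*2 + 1 = 3.
  i=3: a_3=5, p_3 = 5*25 + 17 = 142, q_3 = 5*3 + 2 = 17.
q_3 = 17 > 12, so the last convergent with denominator <= 12 is p_2/q_2 = 25/3.
The closest fraction with denominator <= 12 is either p_2/q_2 or the intermediate fraction (k*p_2 + p_1)/(k*q_2 + q_1) with the largest k >= 1 whose denominator stays <= 12; these approach x as k grows, and every other convergent or intermediate fraction in range is farther away.
Largest k: floor((12 - q_1)/q_2) = floor((12 - 2)/3) = 3.
That gives (3*25 + 17)/(3*3 + 2) = 92/11.
Compare the errors: |x - 25/3| = |309*3 - 25*37|/(37*3) = 2/111, and |x - 92/11| = |309*11 - 92*37|/(37*11) = 5/407.
Cross-multiplying, 5*111 = 555 < 814 = 2*407, so 5/407 is smaller: the intermediate fraction 92/11 is closer to x than 25/3.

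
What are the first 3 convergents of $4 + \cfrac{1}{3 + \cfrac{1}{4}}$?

Using the convergent recurrence p_i = a_i*p_{i-1} + p_{i-2}, q_i = a_i*q_{i-1} + q_{i-2} with p_{-2}=0, p_{-1}=1, q_{-2}=1, q_{-1}=0:
  i=0: a_0=4, p_0 = 4*1 + 0 = 4, q_0 = 4*0 + 1 = 1.
  i=1: a_1=3, p_1 = 3*4 + 1 = 13, q_1 = 3*1 + 0 = 3.
  i=2: a_2=4, p_2 = 4*13 + 4 = 56, q_2 = 4*3 + 1 = 13.

4/1, 13/3, 56/13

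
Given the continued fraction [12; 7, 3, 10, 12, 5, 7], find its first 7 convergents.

Using the convergent recurrence p_i = a_i*p_{i-1} + p_{i-2}, q_i = a_i*q_{i-1} + q_{i-2} with p_{-2}=0, p_{-1}=1, q_{-2}=1, q_{-1}=0:
  i=0: a_0=12, p_0 = 12*1 + 0 = 12, q_0 = 12*0 + 1 = 1.
  i=1: a_1=7, p_1 = 7*12 + 1 = 85, q_1 = 7*1 + 0 = 7.
  i=2: a_2=3, p_2 = 3*85 + 12 = 267, q_2 = 3*7 + 1 = 22.
  i=3: a_3=10, p_3 = 10*267 + 85 = 2755, q_3 = 10*22 + 7 = 227.
  i=4: a_4=12, p_4 = 12*2755 + 267 = 33327, q_4 = 12*227 + 22 = 2746.
  i=5: a_5=5, p_5 = 5*33327 + 2755 = 169390, q_5 = 5*2746 + 227 = 13957.
  i=6: a_6=7, p_6 = 7*169390 + 33327 = 1219057, q_6 = 7*13957 + 2746 = 100445.

12/1, 85/7, 267/22, 2755/227, 33327/2746, 169390/13957, 1219057/100445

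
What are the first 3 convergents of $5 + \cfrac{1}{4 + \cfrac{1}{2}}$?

Using the convergent recurrence p_i = a_i*p_{i-1} + p_{i-2}, q_i = a_i*q_{i-1} + q_{i-2} with p_{-2}=0, p_{-1}=1, q_{-2}=1, q_{-1}=0:
  i=0: a_0=5, p_0 = 5*1 + 0 = 5, q_0 = 5*0 + 1 = 1.
  i=1: a_1=4, p_1 = 4*5 + 1 = 21, q_1 = 4*1 + 0 = 4.
  i=2: a_2=2, p_2 = 2*21 + 5 = 47, q_2 = 2*4 + 1 = 9.

5/1, 21/4, 47/9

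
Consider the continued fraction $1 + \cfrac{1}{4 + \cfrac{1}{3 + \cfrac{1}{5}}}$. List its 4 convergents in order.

Using the convergent recurrence p_i = a_i*p_{i-1} + p_{i-2}, q_i = a_i*q_{i-1} + q_{i-2} with p_{-2}=0, p_{-1}=1, q_{-2}=1, q_{-1}=0:
  i=0: a_0=1, p_0 = 1*1 + 0 = 1, q_0 = 1*0 + 1 = 1.
  i=1: a_1=4, p_1 = 4*1 + 1 = 5, q_1 = 4*1 + 0 = 4.
  i=2: a_2=3, p_2 = 3*5 + 1 = 16, q_2 = 3*4 + 1 = 13.
  i=3: a_3=5, p_3 = 5*16 + 5 = 85, q_3 = 5*13 + 4 = 69.

1/1, 5/4, 16/13, 85/69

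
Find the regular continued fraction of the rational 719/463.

Run the Euclidean algorithm on 719 and 463; the successive quotients are the partial quotients a_0, a_1, ... (each step inverts the fractional part left over by the previous one):
  719 = 1*463 + 256, so a_0 = 1.
  463 = 1*256 + 207, so a_1 = 1.
  256 = 1*207 + 49, so a_2 = 1.
  207 = 4*49 + 11, so a_3 = 4.
  49 = 4*11 + 5, so a_4 = 4.
  11 = 2*5 + 1, so a_5 = 2.
  5 = 5*1 + 0, so a_6 = 5.
The remainder reaches 0 after 7 divisions, so the expansion has 7 partial quotients, read off in order.

[1; 1, 1, 4, 4, 2, 5]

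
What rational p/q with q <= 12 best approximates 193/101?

Expand x = 193/101 as a continued fraction with the Euclidean algorithm:
  193 = 1*101 + 92, so a_0 = 1.
  101 = 1*92 + 9, so a_1 = 1.
  92 = 10*9 + 2, so a_2 = 10.
  9 = 4*2 + 1, so a_3 = 4.
  2 = 2*1 + 0, so a_4 = 2.
so x = [1; 1, 10, 4, 2].
Convergents (p_i = a_i*p_{i-1} + p_{i-2}, q_i = a_i*q_{i-1} + q_{i-2} with p_{-2}=0, p_{-1}=1, q_{-2}=1, q_{-1}=0), until the denominator exceeds 12:
  i=0: a_0=1, p_0 = 1*1 + 0 = 1, q_0 = 1*0 + 1 = 1.
  i=1: a_1=1, p_1 = 1*1 + 1 = 2, q_1 = 1*1 + 0 = 1.
  i=2: a_2=10, p_2 = 10*2 + 1 = 21, q_2 = 10*1 + 1 = 11.
  i=3: a_3=4, p_3 = 4*21 + 2 = 86, q_3 = 4*11 + 1 = 45.
q_3 = 45 > 12, so the last convergent with denominator <= 12 is p_2/q_2 = 21/11.
The closest fraction with denominator <= 12 is either p_2/q_2 or the intermediate fraction (k*p_2 + p_1)/(k*q_2 + q_1) with the largest k >= 1 whose denominator stays <= 12; these approach x as k grows, and every other convergent or intermediate fraction in range is farther away.
Largest k: floor((12 - q_1)/q_2) = floor((12 - 1)/11) = 1.
That gives (1*21 + 2)/(1*11 + 1) = 23/12.
Compare the errors: |x - 21/11| = |193*11 - 21*101|/(101*11) = 2/1111, and |x - 23/12| = |193*12 - 23*101|/(101*12) = 7/1212.
Cross-multiplying, 2*1212 = 2424 < 7777 = 7*1111, so 2/1111 is smaller: the convergent 21/11 is closer to x than 23/12.

21/11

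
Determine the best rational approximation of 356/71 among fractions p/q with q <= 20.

Expand x = 356/71 as a continued fraction with the Euclidean algorithm:
  356 = 5*71 + 1, so a_0 = 5.
  71 = 71*1 + 0, so a_1 = 71.
so x = [5; 71].
Convergents (p_i = a_i*p_{i-1} + p_{i-2}, q_i = a_i*q_{i-1} + q_{i-2} with p_{-2}=0, p_{-1}=1, q_{-2}=1, q_{-1}=0), until the denominator exceeds 20:
  i=0: a_0=5, p_0 = 5*1 + 0 = 5, q_0 = 5*0 + 1 = 1.
  i=1: a_1=71, p_1 = 71*5 + 1 = 356, q_1 = 71*1 + 0 = 71.
q_1 = 71 > 20, so the last convergent with denominator <= 20 is p_0/q_0 = 5/1.
The closest fraction with denominator <= 20 is either p_0/q_0 or the intermediate fraction (k*p_0 + p_{-1})/(k*q_0 + q_{-1}) with the largest k >= 1 whose denominator stays <= 20; these approach x as k grows, and every other convergent or intermediate fraction in range is farther away.
Largest k: floor((20 - q_{-1})/q_0) = floor((20 - 0)/1) = 20 (using the seeds p_{-1} = 1, q_{-1} = 0).
That gives (20*5 + 1)/(20*1 + 0) = 101/20.
Compare the errors: |x - 5/1| = |356*1 - 5*71|/(71*1) = 1/71, and |x - 101/20| = |356*20 - 101*71|/(71*20) = 51/1420.
Cross-multiplying, 1*1420 = 1420 < 3621 = 51*71, so 1/71 is smaller: the convergent 5/1 is closer to x than 101/20.

5/1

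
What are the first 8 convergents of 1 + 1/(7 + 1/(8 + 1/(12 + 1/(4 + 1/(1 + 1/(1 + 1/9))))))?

1/1, 8/7, 65/57, 788/691, 3217/2821, 4005/3512, 7222/6333, 69003/60509

Using the convergent recurrence p_i = a_i*p_{i-1} + p_{i-2}, q_i = a_i*q_{i-1} + q_{i-2} with p_{-2}=0, p_{-1}=1, q_{-2}=1, q_{-1}=0:
  i=0: a_0=1, p_0 = 1*1 + 0 = 1, q_0 = 1*0 + 1 = 1.
  i=1: a_1=7, p_1 = 7*1 + 1 = 8, q_1 = 7*1 + 0 = 7.
  i=2: a_2=8, p_2 = 8*8 + 1 = 65, q_2 = 8*7 + 1 = 57.
  i=3: a_3=12, p_3 = 12*65 + 8 = 788, q_3 = 12*57 + 7 = 691.
  i=4: a_4=4, p_4 = 4*788 + 65 = 3217, q_4 = 4*691 + 57 = 2821.
  i=5: a_5=1, p_5 = 1*3217 + 788 = 4005, q_5 = 1*2821 + 691 = 3512.
  i=6: a_6=1, p_6 = 1*4005 + 3217 = 7222, q_6 = 1*3512 + 2821 = 6333.
  i=7: a_7=9, p_7 = 9*7222 + 4005 = 69003, q_7 = 9*6333 + 3512 = 60509.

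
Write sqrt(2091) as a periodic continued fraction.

[45; (1, 2, 1, 2, 45, 2, 1, 2, 1, 90)]

Write x_i = (sqrt(2091) + m_i)/d_i with (m_0, d_0) = (0, 1). a_0 = floor(sqrt(2091)) = 45, since 45^2 = 2025 <= 2091 < 2116 = 46^2.
Iterate m_{i+1} = d_i*a_i - m_i, d_{i+1} = (2091 - m_{i+1}^2)/d_i, a_{i+1} = floor((a_0 + m_{i+1})/d_{i+1}):
  m_1 = 1*45 - 0 = 45, d_1 = (2091 - 45^2)/1 = 66/1 = 66, a_1 = floor((45 + 45)/66) = 1.
  m_2 = 66*1 - 45 = 21, d_2 = (2091 - 21^2)/66 = 1650/66 = 25, a_2 = floor((45 + 21)/25) = 2.
  m_3 = 25*2 - 21 = 29, d_3 = (2091 - 29^2)/25 = 1250/25 = 50, a_3 = floor((45 + 29)/50) = 1.
  m_4 = 50*1 - 29 = 21, d_4 = (2091 - 21^2)/50 = 1650/50 = 33, a_4 = floor((45 + 21)/33) = 2.
  m_5 = 33*2 - 21 = 45, d_5 = (2091 - 45^2)/33 = 66/33 = 2, a_5 = floor((45 + 45)/2) = 45.
  m_6 = 2*45 - 45 = 45, d_6 = (2091 - 45^2)/2 = 66/2 = 33, a_6 = floor((45 + 45)/33) = 2.
  m_7 = 33*2 - 45 = 21, d_7 = (2091 - 21^2)/33 = 1650/33 = 50, a_7 = floor((45 + 21)/50) = 1.
  m_8 = 50*1 - 21 = 29, d_8 = (2091 - 29^2)/50 = 1250/50 = 25, a_8 = floor((45 + 29)/25) = 2.
  m_9 = 25*2 - 29 = 21, d_9 = (2091 - 21^2)/25 = 1650/25 = 66, a_9 = floor((45 + 21)/66) = 1.
  m_10 = 66*1 - 21 = 45, d_10 = (2091 - 45^2)/66 = 66/66 = 1, a_10 = floor((45 + 45)/1) = 90.
  m_11 = 1*90 - 45 = 45, d_11 = (2091 - 45^2)/1 = 66/1 = 66: (m_11, d_11) = (m_1, d_1) = (45, 66), so from here the quotients repeat a_1, ..., a_10; the period length is 10.
Hence the expansion of sqrt(2091) is a_0 = 45 followed by the repeating block 1, 2, 1, 2, 45, 2, 1, 2, 1, 90 (period 10).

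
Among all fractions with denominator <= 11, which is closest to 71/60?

Expand x = 71/60 as a continued fraction with the Euclidean algorithm:
  71 = 1*60 + 11, so a_0 = 1.
  60 = 5*11 + 5, so a_1 = 5.
  11 = 2*5 + 1, so a_2 = 2.
  5 = 5*1 + 0, so a_3 = 5.
so x = [1; 5, 2, 5].
Convergents (p_i = a_i*p_{i-1} + p_{i-2}, q_i = a_i*q_{i-1} + q_{i-2} with p_{-2}=0, p_{-1}=1, q_{-2}=1, q_{-1}=0), until the denominator exceeds 11:
  i=0: a_0=1, p_0 = 1*1 + 0 = 1, q_0 = 1*0 + 1 = 1.
  i=1: a_1=5, p_1 = 5*1 + 1 = 6, q_1 = 5*1 + 0 = 5.
  i=2: a_2=2, p_2 = 2*6 + 1 = 13, q_2 = 2*5 + 1 = 11.
  i=3: a_3=5, p_3 = 5*13 + 6 = 71, q_3 = 5*11 + 5 = 60.
q_3 = 60 > 11, so the last convergent with denominator <= 11 is p_2/q_2 = 13/11.
The closest fraction with denominator <= 11 is either p_2/q_2 or the intermediate fraction (k*p_2 + p_1)/(k*q_2 + q_1) with the largest k >= 1 whose denominator stays <= 11; these approach x as k grows, and every other convergent or intermediate fraction in range is farther away.
Largest k: floor((11 - q_1)/q_2) = floor((11 - 5)/11) = 0.
Since k = 0, no intermediate fraction beyond p_2/q_2 has denominator <= 11, so the convergent 13/11 is the closest (its error is |71*11 - 13*60|/(60*11) = 1/660).

13/11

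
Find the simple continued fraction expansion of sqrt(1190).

Write x_i = (sqrt(1190) + m_i)/d_i with (m_0, d_0) = (0, 1). a_0 = floor(sqrt(1190)) = 34, since 34^2 = 1156 <= 1190 < 1225 = 35^2.
Iterate m_{i+1} = d_i*a_i - m_i, d_{i+1} = (1190 - m_{i+1}^2)/d_i, a_{i+1} = floor((a_0 + m_{i+1})/d_{i+1}):
  m_1 = 1*34 - 0 = 34, d_1 = (1190 - 34^2)/1 = 34/1 = 34, a_1 = floor((34 + 34)/34) = 2.
  m_2 = 34*2 - 34 = 34, d_2 = (1190 - 34^2)/34 = 34/34 = 1, a_2 = floor((34 + 34)/1) = 68.
  m_3 = 1*68 - 34 = 34, d_3 = (1190 - 34^2)/1 = 34/1 = 34: (m_3, d_3) = (m_1, d_1) = (34, 34), so from here the quotients repeat a_1, a_2; the period length is 2.
Hence the expansion of sqrt(1190) is a_0 = 34 followed by the repeating block 2, 68 (period 2).

[34; (2, 68)]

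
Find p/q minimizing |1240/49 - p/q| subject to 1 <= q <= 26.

Expand x = 1240/49 as a continued fraction with the Euclidean algorithm:
  1240 = 25*49 + 15, so a_0 = 25.
  49 = 3*15 + 4, so a_1 = 3.
  15 = 3*4 + 3, so a_2 = 3.
  4 = 1*3 + 1, so a_3 = 1.
  3 = 3*1 + 0, so a_4 = 3.
so x = [25; 3, 3, 1, 3].
Convergents (p_i = a_i*p_{i-1} + p_{i-2}, q_i = a_i*q_{i-1} + q_{i-2} with p_{-2}=0, p_{-1}=1, q_{-2}=1, q_{-1}=0), until the denominator exceeds 26:
  i=0: a_0=25, p_0 = 25*1 + 0 = 25, q_0 = 25*0 + 1 = 1.
  i=1: a_1=3, p_1 = 3*25 + 1 = 76, q_1 = 3*1 + 0 = 3.
  i=2: a_2=3, p_2 = 3*76 + 25 = 253, q_2 = 3*3 + 1 = 10.
  i=3: a_3=1, p_3 = 1*253 + 76 = 329, q_3 = 1*10 + 3 = 13.
  i=4: a_4=3, p_4 = 3*329 + 253 = 1240, q_4 = 3*13 + 10 = 49.
q_4 = 49 > 26, so the last convergent with denominator <= 26 is p_3/q_3 = 329/13.
The closest fraction with denominator <= 26 is either p_3/q_3 or the intermediate fraction (k*p_3 + p_2)/(k*q_3 + q_2) with the largest k >= 1 whose denominator stays <= 26; these approach x as k grows, and every other convergent or intermediate fraction in range is farther away.
Largest k: floor((26 - q_2)/q_3) = floor((26 - 10)/13) = 1.
That gives (1*329 + 253)/(1*13 + 10) = 582/23.
Compare the errors: |x - 329/13| = |1240*13 - 329*49|/(49*13) = 1/637, and |x - 582/23| = |1240*23 - 582*49|/(49*23) = 2/1127.
Cross-multiplying, 1*1127 = 1127 < 1274 = 2*637, so 1/637 is smaller: the convergent 329/13 is closer to x than 582/23.

329/13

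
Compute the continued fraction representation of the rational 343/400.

[0; 1, 6, 57]

Run the Euclidean algorithm on 343 and 400; the successive quotients are the partial quotients a_0, a_1, ... (each step inverts the fractional part left over by the previous one):
  343 = 0*400 + 343, so a_0 = 0.
  400 = 1*343 + 57, so a_1 = 1.
  343 = 6*57 + 1, so a_2 = 6.
  57 = 57*1 + 0, so a_3 = 57.
The remainder reaches 0 after 4 divisions, so the expansion has 4 partial quotients, read off in order.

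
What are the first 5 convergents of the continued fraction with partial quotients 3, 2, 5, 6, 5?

Using the convergent recurrence p_i = a_i*p_{i-1} + p_{i-2}, q_i = a_i*q_{i-1} + q_{i-2} with p_{-2}=0, p_{-1}=1, q_{-2}=1, q_{-1}=0:
  i=0: a_0=3, p_0 = 3*1 + 0 = 3, q_0 = 3*0 + 1 = 1.
  i=1: a_1=2, p_1 = 2*3 + 1 = 7, q_1 = 2*1 + 0 = 2.
  i=2: a_2=5, p_2 = 5*7 + 3 = 38, q_2 = 5*2 + 1 = 11.
  i=3: a_3=6, p_3 = 6*38 + 7 = 235, q_3 = 6*11 + 2 = 68.
  i=4: a_4=5, p_4 = 5*235 + 38 = 1213, q_4 = 5*68 + 11 = 351.

3/1, 7/2, 38/11, 235/68, 1213/351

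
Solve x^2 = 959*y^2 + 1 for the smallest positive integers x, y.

First expand sqrt(959) as a continued fraction. With x_i = (sqrt(959) + m_i)/d_i and (m_0, d_0) = (0, 1): a_0 = floor(sqrt(959)) = 30, since 30^2 = 900 <= 959 < 961 = 31^2.
Iterate m_{i+1} = d_i*a_i - m_i, d_{i+1} = (959 - m_{i+1}^2)/d_i, a_{i+1} = floor((a_0 + m_{i+1})/d_{i+1}):
  m_1 = 1*30 - 0 = 30, d_1 = (959 - 30^2)/1 = 59/1 = 59, a_1 = floor((30 + 30)/59) = 1.
  m_2 = 59*1 - 30 = 29, d_2 = (959 - 29^2)/59 = 118/59 = 2, a_2 = floor((30 + 29)/2) = 29.
  m_3 = 2*29 - 29 = 29, d_3 = (959 - 29^2)/2 = 118/2 = 59, a_3 = floor((30 + 29)/59) = 1.
  m_4 = 59*1 - 29 = 30, d_4 = (959 - 30^2)/59 = 59/59 = 1, a_4 = floor((30 + 30)/1) = 60.
  m_5 = 1*60 - 30 = 30, d_5 = (959 - 30^2)/1 = 59/1 = 59: (m_5, d_5) = (m_1, d_1) = (30, 59), so from here the quotients repeat a_1, ..., a_4; the period length is 4.
So sqrt(959) = [30; (1, 29, 1, 60)] with period length k = 4.
k is even, so the fundamental solution of x^2 - 959y^2 = 1 is (p_{k-1}, q_{k-1}) = (p_3, q_3); compute convergents through index 3.
Convergents (p_i = a_i*p_{i-1} + p_{i-2}, q_i = a_i*q_{i-1} + q_{i-2} with p_{-2}=0, p_{-1}=1, q_{-2}=1, q_{-1}=0):
  i=0: a_0=30, p_0 = 30*1 + 0 = 30, q_0 = 30*0 + 1 = 1.
  i=1: a_1=1, p_1 = 1*30 + 1 = 31, q_1 = 1*1 + 0 = 1.
  i=2: a_2=29, p_2 = 29*31 + 30 = 929, q_2 = 29*1 + 1 = 30.
  i=3: a_3=1, p_3 = 1*929 + 31 = 960, q_3 = 1*30 + 1 = 31.
Check: 960^2 - 959*31^2 = 921600 - 921599 = 1, so (x, y) = (960, 31) solves the equation, and by the theorem it is the least positive solution.

(x, y) = (960, 31)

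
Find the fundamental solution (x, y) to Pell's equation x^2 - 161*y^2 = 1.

(x, y) = (11775, 928)

First expand sqrt(161) as a continued fraction. With x_i = (sqrt(161) + m_i)/d_i and (m_0, d_0) = (0, 1): a_0 = floor(sqrt(161)) = 12, since 12^2 = 144 <= 161 < 169 = 13^2.
Iterate m_{i+1} = d_i*a_i - m_i, d_{i+1} = (161 - m_{i+1}^2)/d_i, a_{i+1} = floor((a_0 + m_{i+1})/d_{i+1}):
  m_1 = 1*12 - 0 = 12, d_1 = (161 - 12^2)/1 = 17/1 = 17, a_1 = floor((12 + 12)/17) = 1.
  m_2 = 17*1 - 12 = 5, d_2 = (161 - 5^2)/17 = 136/17 = 8, a_2 = floor((12 + 5)/8) = 2.
  m_3 = 8*2 - 5 = 11, d_3 = (161 - 11^2)/8 = 40/8 = 5, a_3 = floor((12 + 11)/5) = 4.
  m_4 = 5*4 - 11 = 9, d_4 = (161 - 9^2)/5 = 80/5 = 16, a_4 = floor((12 + 9)/16) = 1.
  m_5 = 16*1 - 9 = 7, d_5 = (161 - 7^2)/16 = 112/16 = 7, a_5 = floor((12 + 7)/7) = 2.
  m_6 = 7*2 - 7 = 7, d_6 = (161 - 7^2)/7 = 112/7 = 16, a_6 = floor((12 + 7)/16) = 1.
  m_7 = 16*1 - 7 = 9, d_7 = (161 - 9^2)/16 = 80/16 = 5, a_7 = floor((12 + 9)/5) = 4.
  m_8 = 5*4 - 9 = 11, d_8 = (161 - 11^2)/5 = 40/5 = 8, a_8 = floor((12 + 11)/8) = 2.
  m_9 = 8*2 - 11 = 5, d_9 = (161 - 5^2)/8 = 136/8 = 17, a_9 = floor((12 + 5)/17) = 1.
  m_10 = 17*1 - 5 = 12, d_10 = (161 - 12^2)/17 = 17/17 = 1, a_10 = floor((12 + 12)/1) = 24.
  m_11 = 1*24 - 12 = 12, d_11 = (161 - 12^2)/1 = 17/1 = 17: (m_11, d_11) = (m_1, d_1) = (12, 17), so from here the quotients repeat a_1, ..., a_10; the period length is 10.
So sqrt(161) = [12; (1, 2, 4, 1, 2, 1, 4, 2, 1, 24)] with period length k = 10.
k is even, so the fundamental solution of x^2 - 161y^2 = 1 is (p_{k-1}, q_{k-1}) = (p_9, q_9); compute convergents through index 9.
Convergents (p_i = a_i*p_{i-1} + p_{i-2}, q_i = a_i*q_{i-1} + q_{i-2} with p_{-2}=0, p_{-1}=1, q_{-2}=1, q_{-1}=0):
  i=0: a_0=12, p_0 = 12*1 + 0 = 12, q_0 = 12*0 + 1 = 1.
  i=1: a_1=1, p_1 = 1*12 + 1 = 13, q_1 = 1*1 + 0 = 1.
  i=2: a_2=2, p_2 = 2*13 + 12 = 38, q_2 = 2*1 + 1 = 3.
  i=3: a_3=4, p_3 = 4*38 + 13 = 165, q_3 = 4*3 + 1 = 13.
  i=4: a_4=1, p_4 = 1*165 + 38 = 203, q_4 = 1*13 + 3 = 16.
  i=5: a_5=2, p_5 = 2*203 + 165 = 571, q_5 = 2*16 + 13 = 45.
  i=6: a_6=1, p_6 = 1*571 + 203 = 774, q_6 = 1*45 + 16 = 61.
  i=7: a_7=4, p_7 = 4*774 + 571 = 3667, q_7 = 4*61 + 45 = 289.
  i=8: a_8=2, p_8 = 2*3667 + 774 = 8108, q_8 = 2*289 + 61 = 639.
  i=9: a_9=1, p_9 = 1*8108 + 3667 = 11775, q_9 = 1*639 + 289 = 928.
Check: 11775^2 - 161*928^2 = 138650625 - 138650624 = 1, so (x, y) = (11775, 928) solves the equation, and by the theorem it is the least positive solution.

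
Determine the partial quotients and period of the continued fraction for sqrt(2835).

[53; (4, 11, 1, 1, 2, 1, 1, 11, 4, 106)]

Write x_i = (sqrt(2835) + m_i)/d_i with (m_0, d_0) = (0, 1). a_0 = floor(sqrt(2835)) = 53, since 53^2 = 2809 <= 2835 < 2916 = 54^2.
Iterate m_{i+1} = d_i*a_i - m_i, d_{i+1} = (2835 - m_{i+1}^2)/d_i, a_{i+1} = floor((a_0 + m_{i+1})/d_{i+1}):
  m_1 = 1*53 - 0 = 53, d_1 = (2835 - 53^2)/1 = 26/1 = 26, a_1 = floor((53 + 53)/26) = 4.
  m_2 = 26*4 - 53 = 51, d_2 = (2835 - 51^2)/26 = 234/26 = 9, a_2 = floor((53 + 51)/9) = 11.
  m_3 = 9*11 - 51 = 48, d_3 = (2835 - 48^2)/9 = 531/9 = 59, a_3 = floor((53 + 48)/59) = 1.
  m_4 = 59*1 - 48 = 11, d_4 = (2835 - 11^2)/59 = 2714/59 = 46, a_4 = floor((53 + 11)/46) = 1.
  m_5 = 46*1 - 11 = 35, d_5 = (2835 - 35^2)/46 = 1610/46 = 35, a_5 = floor((53 + 35)/35) = 2.
  m_6 = 35*2 - 35 = 35, d_6 = (2835 - 35^2)/35 = 1610/35 = 46, a_6 = floor((53 + 35)/46) = 1.
  m_7 = 46*1 - 35 = 11, d_7 = (2835 - 11^2)/46 = 2714/46 = 59, a_7 = floor((53 + 11)/59) = 1.
  m_8 = 59*1 - 11 = 48, d_8 = (2835 - 48^2)/59 = 531/59 = 9, a_8 = floor((53 + 48)/9) = 11.
  m_9 = 9*11 - 48 = 51, d_9 = (2835 - 51^2)/9 = 234/9 = 26, a_9 = floor((53 + 51)/26) = 4.
  m_10 = 26*4 - 51 = 53, d_10 = (2835 - 53^2)/26 = 26/26 = 1, a_10 = floor((53 + 53)/1) = 106.
  m_11 = 1*106 - 53 = 53, d_11 = (2835 - 53^2)/1 = 26/1 = 26: (m_11, d_11) = (m_1, d_1) = (53, 26), so from here the quotients repeat a_1, ..., a_10; the period length is 10.
Hence the expansion of sqrt(2835) is a_0 = 53 followed by the repeating block 4, 11, 1, 1, 2, 1, 1, 11, 4, 106 (period 10).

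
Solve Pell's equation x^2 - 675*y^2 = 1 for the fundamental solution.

(x, y) = (26, 1)

First expand sqrt(675) as a continued fraction. With x_i = (sqrt(675) + m_i)/d_i and (m_0, d_0) = (0, 1): a_0 = floor(sqrt(675)) = 25, since 25^2 = 625 <= 675 < 676 = 26^2.
Iterate m_{i+1} = d_i*a_i - m_i, d_{i+1} = (675 - m_{i+1}^2)/d_i, a_{i+1} = floor((a_0 + m_{i+1})/d_{i+1}):
  m_1 = 1*25 - 0 = 25, d_1 = (675 - 25^2)/1 = 50/1 = 50, a_1 = floor((25 + 25)/50) = 1.
  m_2 = 50*1 - 25 = 25, d_2 = (675 - 25^2)/50 = 50/50 = 1, a_2 = floor((25 + 25)/1) = 50.
  m_3 = 1*50 - 25 = 25, d_3 = (675 - 25^2)/1 = 50/1 = 50: (m_3, d_3) = (m_1, d_1) = (25, 50), so from here the quotients repeat a_1, a_2; the period length is 2.
So sqrt(675) = [25; (1, 50)] with period length k = 2.
k is even, so the fundamental solution of x^2 - 675y^2 = 1 is (p_{k-1}, q_{k-1}) = (p_1, q_1); compute convergents through index 1.
Convergents (p_i = a_i*p_{i-1} + p_{i-2}, q_i = a_i*q_{i-1} + q_{i-2} with p_{-2}=0, p_{-1}=1, q_{-2}=1, q_{-1}=0):
  i=0: a_0=25, p_0 = 25*1 + 0 = 25, q_0 = 25*0 + 1 = 1.
  i=1: a_1=1, p_1 = 1*25 + 1 = 26, q_1 = 1*1 + 0 = 1.
Check: 26^2 - 675*1^2 = 676 - 675 = 1, so (x, y) = (26, 1) solves the equation, and by the theorem it is the least positive solution.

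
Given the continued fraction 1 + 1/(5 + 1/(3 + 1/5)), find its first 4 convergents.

1/1, 6/5, 19/16, 101/85

Using the convergent recurrence p_i = a_i*p_{i-1} + p_{i-2}, q_i = a_i*q_{i-1} + q_{i-2} with p_{-2}=0, p_{-1}=1, q_{-2}=1, q_{-1}=0:
  i=0: a_0=1, p_0 = 1*1 + 0 = 1, q_0 = 1*0 + 1 = 1.
  i=1: a_1=5, p_1 = 5*1 + 1 = 6, q_1 = 5*1 + 0 = 5.
  i=2: a_2=3, p_2 = 3*6 + 1 = 19, q_2 = 3*5 + 1 = 16.
  i=3: a_3=5, p_3 = 5*19 + 6 = 101, q_3 = 5*16 + 5 = 85.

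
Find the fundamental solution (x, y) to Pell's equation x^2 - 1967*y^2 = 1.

(x, y) = (2528, 57)

First expand sqrt(1967) as a continued fraction. With x_i = (sqrt(1967) + m_i)/d_i and (m_0, d_0) = (0, 1): a_0 = floor(sqrt(1967)) = 44, since 44^2 = 1936 <= 1967 < 2025 = 45^2.
Iterate m_{i+1} = d_i*a_i - m_i, d_{i+1} = (1967 - m_{i+1}^2)/d_i, a_{i+1} = floor((a_0 + m_{i+1})/d_{i+1}):
  m_1 = 1*44 - 0 = 44, d_1 = (1967 - 44^2)/1 = 31/1 = 31, a_1 = floor((44 + 44)/31) = 2.
  m_2 = 31*2 - 44 = 18, d_2 = (1967 - 18^2)/31 = 1643/31 = 53, a_2 = floor((44 + 18)/53) = 1.
  m_3 = 53*1 - 18 = 35, d_3 = (1967 - 35^2)/53 = 742/53 = 14, a_3 = floor((44 + 35)/14) = 5.
  m_4 = 14*5 - 35 = 35, d_4 = (1967 - 35^2)/14 = 742/14 = 53, a_4 = floor((44 + 35)/53) = 1.
  m_5 = 53*1 - 35 = 18, d_5 = (1967 - 18^2)/53 = 1643/53 = 31, a_5 = floor((44 + 18)/31) = 2.
  m_6 = 31*2 - 18 = 44, d_6 = (1967 - 44^2)/31 = 31/31 = 1, a_6 = floor((44 + 44)/1) = 88.
  m_7 = 1*88 - 44 = 44, d_7 = (1967 - 44^2)/1 = 31/1 = 31: (m_7, d_7) = (m_1, d_1) = (44, 31), so from here the quotients repeat a_1, ..., a_6; the period length is 6.
So sqrt(1967) = [44; (2, 1, 5, 1, 2, 88)] with period length k = 6.
k is even, so the fundamental solution of x^2 - 1967y^2 = 1 is (p_{k-1}, q_{k-1}) = (p_5, q_5); compute convergents through index 5.
Convergents (p_i = a_i*p_{i-1} + p_{i-2}, q_i = a_i*q_{i-1} + q_{i-2} with p_{-2}=0, p_{-1}=1, q_{-2}=1, q_{-1}=0):
  i=0: a_0=44, p_0 = 44*1 + 0 = 44, q_0 = 44*0 + 1 = 1.
  i=1: a_1=2, p_1 = 2*44 + 1 = 89, q_1 = 2*1 + 0 = 2.
  i=2: a_2=1, p_2 = 1*89 + 44 = 133, q_2 = 1*2 + 1 = 3.
  i=3: a_3=5, p_3 = 5*133 + 89 = 754, q_3 = 5*3 + 2 = 17.
  i=4: a_4=1, p_4 = 1*754 + 133 = 887, q_4 = 1*17 + 3 = 20.
  i=5: a_5=2, p_5 = 2*887 + 754 = 2528, q_5 = 2*20 + 17 = 57.
Check: 2528^2 - 1967*57^2 = 6390784 - 6390783 = 1, so (x, y) = (2528, 57) solves the equation, and by the theorem it is the least positive solution.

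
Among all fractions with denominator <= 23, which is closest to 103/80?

9/7

Expand x = 103/80 as a continued fraction with the Euclidean algorithm:
  103 = 1*80 + 23, so a_0 = 1.
  80 = 3*23 + 11, so a_1 = 3.
  23 = 2*11 + 1, so a_2 = 2.
  11 = 11*1 + 0, so a_3 = 11.
so x = [1; 3, 2, 11].
Convergents (p_i = a_i*p_{i-1} + p_{i-2}, q_i = a_i*q_{i-1} + q_{i-2} with p_{-2}=0, p_{-1}=1, q_{-2}=1, q_{-1}=0), until the denominator exceeds 23:
  i=0: a_0=1, p_0 = 1*1 + 0 = 1, q_0 = 1*0 + 1 = 1.
  i=1: a_1=3, p_1 = 3*1 + 1 = 4, q_1 = 3*1 + 0 = 3.
  i=2: a_2=2, p_2 = 2*4 + 1 = 9, q_2 = 2*3 + 1 = 7.
  i=3: a_3=11, p_3 = 11*9 + 4 = 103, q_3 = 11*7 + 3 = 80.
q_3 = 80 > 23, so the last convergent with denominator <= 23 is p_2/q_2 = 9/7.
The closest fraction with denominator <= 23 is either p_2/q_2 or the intermediate fraction (k*p_2 + p_1)/(k*q_2 + q_1) with the largest k >= 1 whose denominator stays <= 23; these approach x as k grows, and every other convergent or intermediate fraction in range is farther away.
Largest k: floor((23 - q_1)/q_2) = floor((23 - 3)/7) = 2.
That gives (2*9 + 4)/(2*7 + 3) = 22/17.
Compare the errors: |x - 9/7| = |103*7 - 9*80|/(80*7) = 1/560, and |x - 22/17| = |103*17 - 22*80|/(80*17) = 9/1360.
Cross-multiplying, 1*1360 = 1360 < 5040 = 9*560, so 1/560 is smaller: the convergent 9/7 is closer to x than 22/17.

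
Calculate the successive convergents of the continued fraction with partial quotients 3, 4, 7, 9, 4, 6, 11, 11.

Using the convergent recurrence p_i = a_i*p_{i-1} + p_{i-2}, q_i = a_i*q_{i-1} + q_{i-2} with p_{-2}=0, p_{-1}=1, q_{-2}=1, q_{-1}=0:
  i=0: a_0=3, p_0 = 3*1 + 0 = 3, q_0 = 3*0 + 1 = 1.
  i=1: a_1=4, p_1 = 4*3 + 1 = 13, q_1 = 4*1 + 0 = 4.
  i=2: a_2=7, p_2 = 7*13 + 3 = 94, q_2 = 7*4 + 1 = 29.
  i=3: a_3=9, p_3 = 9*94 + 13 = 859, q_3 = 9*29 + 4 = 265.
  i=4: a_4=4, p_4 = 4*859 + 94 = 3530, q_4 = 4*265 + 29 = 1089.
  i=5: a_5=6, p_5 = 6*3530 + 859 = 22039, q_5 = 6*1089 + 265 = 6799.
  i=6: a_6=11, p_6 = 11*22039 + 3530 = 245959, q_6 = 11*6799 + 1089 = 75878.
  i=7: a_7=11, p_7 = 11*245959 + 22039 = 2727588, q_7 = 11*75878 + 6799 = 841457.

3/1, 13/4, 94/29, 859/265, 3530/1089, 22039/6799, 245959/75878, 2727588/841457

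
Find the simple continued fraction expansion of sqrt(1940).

Write x_i = (sqrt(1940) + m_i)/d_i with (m_0, d_0) = (0, 1). a_0 = floor(sqrt(1940)) = 44, since 44^2 = 1936 <= 1940 < 2025 = 45^2.
Iterate m_{i+1} = d_i*a_i - m_i, d_{i+1} = (1940 - m_{i+1}^2)/d_i, a_{i+1} = floor((a_0 + m_{i+1})/d_{i+1}):
  m_1 = 1*44 - 0 = 44, d_1 = (1940 - 44^2)/1 = 4/1 = 4, a_1 = floor((44 + 44)/4) = 22.
  m_2 = 4*22 - 44 = 44, d_2 = (1940 - 44^2)/4 = 4/4 = 1, a_2 = floor((44 + 44)/1) = 88.
  m_3 = 1*88 - 44 = 44, d_3 = (1940 - 44^2)/1 = 4/1 = 4: (m_3, d_3) = (m_1, d_1) = (44, 4), so from here the quotients repeat a_1, a_2; the period length is 2.
Hence the expansion of sqrt(1940) is a_0 = 44 followed by the repeating block 22, 88 (period 2).

[44; (22, 88)]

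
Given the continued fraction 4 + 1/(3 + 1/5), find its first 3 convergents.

4/1, 13/3, 69/16

Using the convergent recurrence p_i = a_i*p_{i-1} + p_{i-2}, q_i = a_i*q_{i-1} + q_{i-2} with p_{-2}=0, p_{-1}=1, q_{-2}=1, q_{-1}=0:
  i=0: a_0=4, p_0 = 4*1 + 0 = 4, q_0 = 4*0 + 1 = 1.
  i=1: a_1=3, p_1 = 3*4 + 1 = 13, q_1 = 3*1 + 0 = 3.
  i=2: a_2=5, p_2 = 5*13 + 4 = 69, q_2 = 5*3 + 1 = 16.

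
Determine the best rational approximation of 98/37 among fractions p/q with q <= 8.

8/3

Expand x = 98/37 as a continued fraction with the Euclidean algorithm:
  98 = 2*37 + 24, so a_0 = 2.
  37 = 1*24 + 13, so a_1 = 1.
  24 = 1*13 + 11, so a_2 = 1.
  13 = 1*11 + 2, so a_3 = 1.
  11 = 5*2 + 1, so a_4 = 5.
  2 = 2*1 + 0, so a_5 = 2.
so x = [2; 1, 1, 1, 5, 2].
Convergents (p_i = a_i*p_{i-1} + p_{i-2}, q_i = a_i*q_{i-1} + q_{i-2} with p_{-2}=0, p_{-1}=1, q_{-2}=1, q_{-1}=0), until the denominator exceeds 8:
  i=0: a_0=2, p_0 = 2*1 + 0 = 2, q_0 = 2*0 + 1 = 1.
  i=1: a_1=1, p_1 = 1*2 + 1 = 3, q_1 = 1*1 + 0 = 1.
  i=2: a_2=1, p_2 = 1*3 + 2 = 5, q_2 = 1*1 + 1 = 2.
  i=3: a_3=1, p_3 = 1*5 + 3 = 8, q_3 = 1*2 + 1 = 3.
  i=4: a_4=5, p_4 = 5*8 + 5 = 45, q_4 = 5*3 + 2 = 17.
q_4 = 17 > 8, so the last convergent with denominator <= 8 is p_3/q_3 = 8/3.
The closest fraction with denominator <= 8 is either p_3/q_3 or the intermediate fraction (k*p_3 + p_2)/(k*q_3 + q_2) with the largest k >= 1 whose denominator stays <= 8; these approach x as k grows, and every other convergent or intermediate fraction in range is farther away.
Largest k: floor((8 - q_2)/q_3) = floor((8 - 2)/3) = 2.
That gives (2*8 + 5)/(2*3 + 2) = 21/8.
Compare the errors: |x - 8/3| = |98*3 - 8*37|/(37*3) = 2/111, and |x - 21/8| = |98*8 - 21*37|/(37*8) = 7/296.
Cross-multiplying, 2*296 = 592 < 777 = 7*111, so 2/111 is smaller: the convergent 8/3 is closer to x than 21/8.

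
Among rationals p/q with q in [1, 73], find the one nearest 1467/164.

Expand x = 1467/164 as a continued fraction with the Euclidean algorithm:
  1467 = 8*164 + 155, so a_0 = 8.
  164 = 1*155 + 9, so a_1 = 1.
  155 = 17*9 + 2, so a_2 = 17.
  9 = 4*2 + 1, so a_3 = 4.
  2 = 2*1 + 0, so a_4 = 2.
so x = [8; 1, 17, 4, 2].
Convergents (p_i = a_i*p_{i-1} + p_{i-2}, q_i = a_i*q_{i-1} + q_{i-2} with p_{-2}=0, p_{-1}=1, q_{-2}=1, q_{-1}=0), until the denominator exceeds 73:
  i=0: a_0=8, p_0 = 8*1 + 0 = 8, q_0 = 8*0 + 1 = 1.
  i=1: a_1=1, p_1 = 1*8 + 1 = 9, q_1 = 1*1 + 0 = 1.
  i=2: a_2=17, p_2 = 17*9 + 8 = 161, q_2 = 17*1 + 1 = 18.
  i=3: a_3=4, p_3 = 4*161 + 9 = 653, q_3 = 4*18 + 1 = 73.
  i=4: a_4=2, p_4 = 2*653 + 161 = 1467, q_4 = 2*73 + 18 = 164.
q_4 = 164 > 73, so the last convergent with denominator <= 73 is p_3/q_3 = 653/73.
The closest fraction with denominator <= 73 is either p_3/q_3 or the intermediate fraction (k*p_3 + p_2)/(k*q_3 + q_2) with the largest k >= 1 whose denominator stays <= 73; these approach x as k grows, and every other convergent or intermediate fraction in range is farther away.
Largest k: floor((73 - q_2)/q_3) = floor((73 - 18)/73) = 0.
Since k = 0, no intermediate fraction beyond p_3/q_3 has denominator <= 73, so the convergent 653/73 is the closest (its error is |1467*73 - 653*164|/(164*73) = 1/11972).

653/73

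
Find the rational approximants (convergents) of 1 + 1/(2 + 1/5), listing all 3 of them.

1/1, 3/2, 16/11

Using the convergent recurrence p_i = a_i*p_{i-1} + p_{i-2}, q_i = a_i*q_{i-1} + q_{i-2} with p_{-2}=0, p_{-1}=1, q_{-2}=1, q_{-1}=0:
  i=0: a_0=1, p_0 = 1*1 + 0 = 1, q_0 = 1*0 + 1 = 1.
  i=1: a_1=2, p_1 = 2*1 + 1 = 3, q_1 = 2*1 + 0 = 2.
  i=2: a_2=5, p_2 = 5*3 + 1 = 16, q_2 = 5*2 + 1 = 11.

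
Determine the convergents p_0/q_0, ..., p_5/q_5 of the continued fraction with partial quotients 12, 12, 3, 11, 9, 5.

Using the convergent recurrence p_i = a_i*p_{i-1} + p_{i-2}, q_i = a_i*q_{i-1} + q_{i-2} with p_{-2}=0, p_{-1}=1, q_{-2}=1, q_{-1}=0:
  i=0: a_0=12, p_0 = 12*1 + 0 = 12, q_0 = 12*0 + 1 = 1.
  i=1: a_1=12, p_1 = 12*12 + 1 = 145, q_1 = 12*1 + 0 = 12.
  i=2: a_2=3, p_2 = 3*145 + 12 = 447, q_2 = 3*12 + 1 = 37.
  i=3: a_3=11, p_3 = 11*447 + 145 = 5062, q_3 = 11*37 + 12 = 419.
  i=4: a_4=9, p_4 = 9*5062 + 447 = 46005, q_4 = 9*419 + 37 = 3808.
  i=5: a_5=5, p_5 = 5*46005 + 5062 = 235087, q_5 = 5*3808 + 419 = 19459.

12/1, 145/12, 447/37, 5062/419, 46005/3808, 235087/19459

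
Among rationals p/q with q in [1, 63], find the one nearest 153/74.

122/59

Expand x = 153/74 as a continued fraction with the Euclidean algorithm:
  153 = 2*74 + 5, so a_0 = 2.
  74 = 14*5 + 4, so a_1 = 14.
  5 = 1*4 + 1, so a_2 = 1.
  4 = 4*1 + 0, so a_3 = 4.
so x = [2; 14, 1, 4].
Convergents (p_i = a_i*p_{i-1} + p_{i-2}, q_i = a_i*q_{i-1} + q_{i-2} with p_{-2}=0, p_{-1}=1, q_{-2}=1, q_{-1}=0), until the denominator exceeds 63:
  i=0: a_0=2, p_0 = 2*1 + 0 = 2, q_0 = 2*0 + 1 = 1.
  i=1: a_1=14, p_1 = 14*2 + 1 = 29, q_1 = 14*1 + 0 = 14.
  i=2: a_2=1, p_2 = 1*29 + 2 = 31, q_2 = 1*14 + 1 = 15.
  i=3: a_3=4, p_3 = 4*31 + 29 = 153, q_3 = 4*15 + 14 = 74.
q_3 = 74 > 63, so the last convergent with denominator <= 63 is p_2/q_2 = 31/15.
The closest fraction with denominator <= 63 is either p_2/q_2 or the intermediate fraction (k*p_2 + p_1)/(k*q_2 + q_1) with the largest k >= 1 whose denominator stays <= 63; these approach x as k grows, and every other convergent or intermediate fraction in range is farther away.
Largest k: floor((63 - q_1)/q_2) = floor((63 - 14)/15) = 3.
That gives (3*31 + 29)/(3*15 + 14) = 122/59.
Compare the errors: |x - 31/15| = |153*15 - 31*74|/(74*15) = 1/1110, and |x - 122/59| = |153*59 - 122*74|/(74*59) = 1/4366.
Cross-multiplying, 1*1110 = 1110 < 4366 = 1*4366, so 1/4366 is smaller: the intermediate fraction 122/59 is closer to x than 31/15.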